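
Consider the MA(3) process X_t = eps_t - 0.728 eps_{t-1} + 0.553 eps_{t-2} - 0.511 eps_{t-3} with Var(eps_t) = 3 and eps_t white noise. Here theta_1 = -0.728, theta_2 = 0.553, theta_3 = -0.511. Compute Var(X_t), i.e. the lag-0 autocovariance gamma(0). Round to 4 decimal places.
\gamma(0) = 6.2907

For an MA(q) process X_t = eps_t + sum_i theta_i eps_{t-i} with
Var(eps_t) = sigma^2, the variance is
  gamma(0) = sigma^2 * (1 + sum_i theta_i^2).
  sum_i theta_i^2 = (-0.728)^2 + (0.553)^2 + (-0.511)^2 = 0.529984 + 0.305809 + 0.261121 = 1.096914.
  gamma(0) = 3 * (1 + 1.096914) = 3 * 2.096914 = 6.290742, which rounds to 6.2907.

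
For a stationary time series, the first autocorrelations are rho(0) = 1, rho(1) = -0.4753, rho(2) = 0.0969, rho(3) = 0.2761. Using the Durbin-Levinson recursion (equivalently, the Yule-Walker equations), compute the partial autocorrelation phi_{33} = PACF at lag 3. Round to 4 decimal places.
\phi_{33} = 0.3330

The PACF at lag k is phi_{kk}, the last component of the solution
to the Yule-Walker system G_k phi = r_k where
  (G_k)_{ij} = rho(|i - j|), (r_k)_i = rho(i), i,j = 1..k.
Equivalently, Durbin-Levinson gives phi_{kk} iteratively:
  phi_{11} = rho(1)
  phi_{kk} = [rho(k) - sum_{j=1..k-1} phi_{k-1,j} rho(k-j)]
            / [1 - sum_{j=1..k-1} phi_{k-1,j} rho(j)],
  phi_{k,j} = phi_{k-1,j} - phi_{kk} phi_{k-1,k-j},  j = 1..k-1.
Step k = 1:
  phi_11 = rho(1) = -0.4753.
Step k = 2:
  phi_22 = [rho(2) - phi_11 rho(1)] / [1 - phi_11 rho(1)] = [0.0969 - (-0.4753)(-0.4753)] / [1 - (-0.4753)(-0.4753)]
         = -0.12901009 / 0.77408991 = -0.16666.
  Update: phi_21 = phi_11 - phi_22 phi_11 = -0.4753 - (-0.16666)(-0.4753) = -0.554514.
Step k = 3:
  phi_33 = [rho(3) - phi_21 rho(2) - phi_22 rho(1)] / [1 - phi_21 rho(1) - phi_22 rho(2)]
    numerator   = 0.2761 - (-0.554514)(0.0969) - (-0.16666)(-0.4753) = 0.25061871
    denominator = 1 - (-0.554514)(-0.4753) - (-0.16666)(0.0969) = 0.75258904
  phi_33 = 0.25061871 / 0.75258904 = 0.333.
Therefore phi_{33} = 0.3330.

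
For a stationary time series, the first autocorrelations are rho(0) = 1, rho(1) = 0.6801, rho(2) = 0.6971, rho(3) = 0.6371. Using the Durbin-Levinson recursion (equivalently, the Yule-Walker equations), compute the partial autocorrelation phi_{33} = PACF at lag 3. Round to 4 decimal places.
\phi_{33} = 0.1680

The PACF at lag k is phi_{kk}, the last component of the solution
to the Yule-Walker system G_k phi = r_k where
  (G_k)_{ij} = rho(|i - j|), (r_k)_i = rho(i), i,j = 1..k.
Equivalently, Durbin-Levinson gives phi_{kk} iteratively:
  phi_{11} = rho(1)
  phi_{kk} = [rho(k) - sum_{j=1..k-1} phi_{k-1,j} rho(k-j)]
            / [1 - sum_{j=1..k-1} phi_{k-1,j} rho(j)],
  phi_{k,j} = phi_{k-1,j} - phi_{kk} phi_{k-1,k-j},  j = 1..k-1.
Step k = 1:
  phi_11 = rho(1) = 0.6801.
Step k = 2:
  phi_22 = [rho(2) - phi_11 rho(1)] / [1 - phi_11 rho(1)] = [0.6971 - (0.6801)(0.6801)] / [1 - (0.6801)(0.6801)]
         = 0.23456399 / 0.53746399 = 0.436427.
  Update: phi_21 = phi_11 - phi_22 phi_11 = 0.6801 - (0.436427)(0.6801) = 0.383286.
Step k = 3:
  phi_33 = [rho(3) - phi_21 rho(2) - phi_22 rho(1)] / [1 - phi_21 rho(1) - phi_22 rho(2)]
    numerator   = 0.6371 - (0.383286)(0.6971) - (0.436427)(0.6801) = 0.07309725
    denominator = 1 - (0.383286)(0.6801) - (0.436427)(0.6971) = 0.43509385
  phi_33 = 0.07309725 / 0.43509385 = 0.168.
Therefore phi_{33} = 0.1680.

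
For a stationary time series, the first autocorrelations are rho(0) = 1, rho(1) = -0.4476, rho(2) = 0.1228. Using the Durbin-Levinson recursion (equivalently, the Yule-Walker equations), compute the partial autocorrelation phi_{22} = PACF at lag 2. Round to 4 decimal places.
\phi_{22} = -0.0970

The PACF at lag k is phi_{kk}, the last component of the solution
to the Yule-Walker system G_k phi = r_k where
  (G_k)_{ij} = rho(|i - j|), (r_k)_i = rho(i), i,j = 1..k.
Equivalently, Durbin-Levinson gives phi_{kk} iteratively:
  phi_{11} = rho(1)
  phi_{kk} = [rho(k) - sum_{j=1..k-1} phi_{k-1,j} rho(k-j)]
            / [1 - sum_{j=1..k-1} phi_{k-1,j} rho(j)],
  phi_{k,j} = phi_{k-1,j} - phi_{kk} phi_{k-1,k-j},  j = 1..k-1.
Step k = 1:
  phi_11 = rho(1) = -0.4476.
Step k = 2:
  phi_22 = [rho(2) - phi_11 rho(1)] / [1 - phi_11 rho(1)] = [0.1228 - (-0.4476)(-0.4476)] / [1 - (-0.4476)(-0.4476)]
         = -0.07754576 / 0.79965424 = -0.097.
Therefore phi_{22} = -0.0970.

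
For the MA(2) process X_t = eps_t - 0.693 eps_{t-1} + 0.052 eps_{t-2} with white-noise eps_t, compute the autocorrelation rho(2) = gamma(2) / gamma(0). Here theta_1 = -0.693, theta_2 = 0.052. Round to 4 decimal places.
\rho(2) = 0.0351

For an MA(q) process with theta_0 = 1, the autocovariance is
  gamma(k) = sigma^2 * sum_{i=0..q-k} theta_i * theta_{i+k},
and rho(k) = gamma(k) / gamma(0). Sigma^2 cancels.
  numerator   = (1)*(0.052) = 0.052.
  denominator = (1)^2 + (-0.693)^2 + (0.052)^2 = 1.482953.
  rho(2) = 0.052 / 1.482953 = 0.0351.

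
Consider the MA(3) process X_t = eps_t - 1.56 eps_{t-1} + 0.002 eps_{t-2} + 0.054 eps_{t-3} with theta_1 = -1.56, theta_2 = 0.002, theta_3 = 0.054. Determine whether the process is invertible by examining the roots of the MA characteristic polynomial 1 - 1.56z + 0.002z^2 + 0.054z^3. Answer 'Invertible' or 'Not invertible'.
\text{Not invertible}

The MA(q) characteristic polynomial is P(z) = 1 - 1.56z + 0.002z^2 + 0.054z^3.
Invertibility requires all roots to lie outside the unit circle, i.e. |z| > 1 for every root.
Degree 3: look for a simple real root z0 first, then factor out (1 - z/z0) and solve the remaining quadratic.
Testing z0 = 5: P(5) = 1 + (-1.56)(5) + (0.002)(5)^2 + (0.054)(5)^3
  = 1 + (-7.8) + (0.05) + (6.75) = 0.  So z_0 = 5 is a root, |z_0| = 5.
Divide out the factor (1 - 0.2 z) = (1 - z/z0) (since 1/z0 = 0.2):
  P(z) = (1 - 0.2 z)(1 + (-1.36) z + (-0.27) z^2)
  [check: z-coef -1.36 - (0.2) = -1.56; z^2-coef -0.27 - (0.2)(-1.36) = 0.002; z^3-coef -(0.2)(-0.27) = 0.054.]
Remaining roots from the quadratic factor 1 + (-1.36) z + (-0.27) z^2:
  Set 1 + (-1.36) z + (-0.27) z^2 = 0, i.e. a z^2 + b z + c = 0 with a = -0.27, b = -1.36, c = 1.
  Discriminant D = b^2 - 4ac = (-1.36)^2 - 4*(-0.27)*1 = 1.8496 - (-1.08) = 2.9296.
  D >= 0, so the roots are real: z = (-b +/- sqrt(D)) / (2a) = (1.36 +/- 1.711607) / (-0.54).
    z_1 = (1.36 + 1.711607) / (-0.54) = -5.6882,   |z_1| = 5.6882.
    z_2 = (1.36 - 1.711607) / (-0.54) = 0.6511,   |z_2| = 0.6511.
Moduli of all roots: 5.0000, 5.6882, 0.6511.
All moduli strictly greater than 1? No.
Verdict: Not invertible.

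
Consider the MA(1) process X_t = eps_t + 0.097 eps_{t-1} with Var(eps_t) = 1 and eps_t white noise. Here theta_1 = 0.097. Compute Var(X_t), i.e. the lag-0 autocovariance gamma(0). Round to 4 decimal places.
\gamma(0) = 1.0094

For an MA(q) process X_t = eps_t + sum_i theta_i eps_{t-i} with
Var(eps_t) = sigma^2, the variance is
  gamma(0) = sigma^2 * (1 + sum_i theta_i^2).
  sum_i theta_i^2 = (0.097)^2 = 0.009409.
  gamma(0) = 1 * (1 + 0.009409) = 1 * 1.009409 = 1.009409, which rounds to 1.0094.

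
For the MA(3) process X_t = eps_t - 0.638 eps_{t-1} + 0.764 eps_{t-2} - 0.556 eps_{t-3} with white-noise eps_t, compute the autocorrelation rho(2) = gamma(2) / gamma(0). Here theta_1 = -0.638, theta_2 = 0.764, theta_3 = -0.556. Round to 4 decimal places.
\rho(2) = 0.4864

For an MA(q) process with theta_0 = 1, the autocovariance is
  gamma(k) = sigma^2 * sum_{i=0..q-k} theta_i * theta_{i+k},
and rho(k) = gamma(k) / gamma(0). Sigma^2 cancels.
  numerator   = (1)*(0.764) + (-0.638)*(-0.556) = 1.118728.
  denominator = (1)^2 + (-0.638)^2 + (0.764)^2 + (-0.556)^2 = 2.299876.
  rho(2) = 1.118728 / 2.299876 = 0.4864.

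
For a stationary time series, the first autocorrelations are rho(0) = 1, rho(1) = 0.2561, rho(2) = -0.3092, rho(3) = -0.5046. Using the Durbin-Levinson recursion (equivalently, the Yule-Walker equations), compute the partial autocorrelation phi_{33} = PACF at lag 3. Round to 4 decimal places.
\phi_{33} = -0.3710

The PACF at lag k is phi_{kk}, the last component of the solution
to the Yule-Walker system G_k phi = r_k where
  (G_k)_{ij} = rho(|i - j|), (r_k)_i = rho(i), i,j = 1..k.
Equivalently, Durbin-Levinson gives phi_{kk} iteratively:
  phi_{11} = rho(1)
  phi_{kk} = [rho(k) - sum_{j=1..k-1} phi_{k-1,j} rho(k-j)]
            / [1 - sum_{j=1..k-1} phi_{k-1,j} rho(j)],
  phi_{k,j} = phi_{k-1,j} - phi_{kk} phi_{k-1,k-j},  j = 1..k-1.
Step k = 1:
  phi_11 = rho(1) = 0.2561.
Step k = 2:
  phi_22 = [rho(2) - phi_11 rho(1)] / [1 - phi_11 rho(1)] = [-0.3092 - (0.2561)(0.2561)] / [1 - (0.2561)(0.2561)]
         = -0.37478721 / 0.93441279 = -0.401094.
  Update: phi_21 = phi_11 - phi_22 phi_11 = 0.2561 - (-0.401094)(0.2561) = 0.35882.
Step k = 3:
  phi_33 = [rho(3) - phi_21 rho(2) - phi_22 rho(1)] / [1 - phi_21 rho(1) - phi_22 rho(2)]
    numerator   = -0.5046 - (0.35882)(-0.3092) - (-0.401094)(0.2561) = -0.29093268
    denominator = 1 - (0.35882)(0.2561) - (-0.401094)(-0.3092) = 0.78408795
  phi_33 = -0.29093268 / 0.78408795 = -0.371.
Therefore phi_{33} = -0.3710.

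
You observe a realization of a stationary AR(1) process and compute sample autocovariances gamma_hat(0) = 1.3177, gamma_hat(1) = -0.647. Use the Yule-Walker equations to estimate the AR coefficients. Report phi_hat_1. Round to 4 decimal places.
\hat\phi_{1} = -0.4910

The Yule-Walker equations for an AR(p) process read, in matrix form,
  Gamma_p phi = r_p,   with   (Gamma_p)_{ij} = gamma(|i - j|),
                       (r_p)_i = gamma(i),   i,j = 1..p.
Substitute the sample gammas (Toeplitz matrix and right-hand side of size 1):
  Gamma_p = [[1.3177]]
  r_p     = [-0.647]
With p = 1 this is the single equation gamma(0) phi_1 = gamma(1):
  phi_hat_1 = gamma(1) / gamma(0) = -0.647 / 1.3177 = -0.4910.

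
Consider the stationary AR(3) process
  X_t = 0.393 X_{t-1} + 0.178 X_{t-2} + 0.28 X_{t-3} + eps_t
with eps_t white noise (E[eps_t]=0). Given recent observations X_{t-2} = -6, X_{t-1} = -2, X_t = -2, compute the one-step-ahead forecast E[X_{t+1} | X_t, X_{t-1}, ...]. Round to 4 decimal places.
E[X_{t+1} \mid \mathcal F_t] = -2.8220

For an AR(p) model X_t = c + sum_i phi_i X_{t-i} + eps_t, the
one-step-ahead conditional mean is
  E[X_{t+1} | X_t, ...] = c + sum_i phi_i X_{t+1-i}.
Substitute known values:
  E[X_{t+1} | ...] = (0.393) * (-2) + (0.178) * (-2) + (0.28) * (-6)
                   = -2.8220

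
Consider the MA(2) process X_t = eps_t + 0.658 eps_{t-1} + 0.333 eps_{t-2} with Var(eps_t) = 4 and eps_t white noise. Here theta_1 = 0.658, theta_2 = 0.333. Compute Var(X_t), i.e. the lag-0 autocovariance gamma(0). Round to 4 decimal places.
\gamma(0) = 6.1754

For an MA(q) process X_t = eps_t + sum_i theta_i eps_{t-i} with
Var(eps_t) = sigma^2, the variance is
  gamma(0) = sigma^2 * (1 + sum_i theta_i^2).
  sum_i theta_i^2 = (0.658)^2 + (0.333)^2 = 0.432964 + 0.110889 = 0.543853.
  gamma(0) = 4 * (1 + 0.543853) = 4 * 1.543853 = 6.175412, which rounds to 6.1754.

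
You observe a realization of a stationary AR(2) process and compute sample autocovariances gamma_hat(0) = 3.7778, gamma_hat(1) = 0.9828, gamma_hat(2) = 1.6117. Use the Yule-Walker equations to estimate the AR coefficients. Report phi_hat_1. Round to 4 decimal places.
\hat\phi_{1} = 0.1600

The Yule-Walker equations for an AR(p) process read, in matrix form,
  Gamma_p phi = r_p,   with   (Gamma_p)_{ij} = gamma(|i - j|),
                       (r_p)_i = gamma(i),   i,j = 1..p.
Substitute the sample gammas (Toeplitz matrix and right-hand side of size 2):
  Gamma_p = [[3.7778, 0.9828], [0.9828, 3.7778]]
  r_p     = [0.9828, 1.6117]
Written out:
  3.7778 phi_1 + 0.9828 phi_2 = 0.9828
  0.9828 phi_1 + 3.7778 phi_2 = 1.6117
Solve by Cramer's rule:
  det = gamma(0)^2 - gamma(1)^2 = (3.7778)^2 - (0.9828)^2 = 14.27177284 - 0.96589584 = 13.305877
  phi_hat_1 = [gamma(1) gamma(0) - gamma(1) gamma(2)] / det = [(0.9828)(3.7778) - (0.9828)(1.6117)] / 13.305877 = 2.12884308 / 13.305877 = 0.16
  phi_hat_2 = [gamma(0) gamma(2) - gamma(1)^2] / det = [(3.7778)(1.6117) - (0.9828)^2] / 13.305877 = 5.12278442 / 13.305877 = 0.385
So phi_hat = [0.1600, 0.3850].
Therefore phi_hat_1 = 0.1600.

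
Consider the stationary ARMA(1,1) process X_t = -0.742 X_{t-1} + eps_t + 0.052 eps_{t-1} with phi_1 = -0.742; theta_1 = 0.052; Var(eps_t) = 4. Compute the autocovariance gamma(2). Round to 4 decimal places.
\gamma(2) = 4.3808

Multiply the model equation by X_{t-k} and take expectations. With theta_0 = psi_0 = 1 and psi_j the MA(infinity) weights, this gives
  gamma(k) - sum_i phi_i gamma(k-i) = c_k,
  c_k = sigma^2 * sum_{j=k..q} theta_j psi_{j-k}   (c_k = 0 for k > q),
using gamma(-m) = gamma(m).
psi-weights needed (psi_j = theta_j + sum_i phi_i psi_{j-i}):
  psi_1 = theta_1 + phi_1 = 0.052 + (-0.742) = -0.69
Right-hand sides:
  c_0 = sigma^2 (1 + theta_1 psi_1) = 4 * (1 + (0.052)(-0.69)) = 4 * 0.96412 = 3.85648
  c_1 = sigma^2 theta_1 = 4 * (0.052) = 0.208
  c_2 = 0
Equations for k = 0 and k = 1 (AR order 1):
  gamma(0) = phi_1 gamma(1) + c_0
  gamma(1) = phi_1 gamma(0) + c_1
Substituting the second into the first: gamma(0) (1 - phi_1^2) = c_0 + phi_1 c_1, so
  gamma(0) = (c_0 + phi_1 c_1) / (1 - phi_1^2) = (3.85648 + (-0.742)(0.208)) / (1 - (-0.742)^2) = 3.702144 / 0.449436 = 8.237311.
  gamma(1) = phi_1 gamma(0) + c_1 = (-0.742)(8.237311) + (0.208) = -5.904085.
For k = 2 (> q): gamma(2) = phi_1 gamma(1) = (-0.742)(-5.904085) = 4.380831.
Therefore gamma(2) = 4.3808 (to 4 decimal places).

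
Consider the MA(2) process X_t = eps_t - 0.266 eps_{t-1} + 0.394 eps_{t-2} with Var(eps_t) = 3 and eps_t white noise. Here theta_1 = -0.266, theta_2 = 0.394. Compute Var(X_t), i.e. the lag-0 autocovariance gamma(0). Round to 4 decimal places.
\gamma(0) = 3.6780

For an MA(q) process X_t = eps_t + sum_i theta_i eps_{t-i} with
Var(eps_t) = sigma^2, the variance is
  gamma(0) = sigma^2 * (1 + sum_i theta_i^2).
  sum_i theta_i^2 = (-0.266)^2 + (0.394)^2 = 0.070756 + 0.155236 = 0.225992.
  gamma(0) = 3 * (1 + 0.225992) = 3 * 1.225992 = 3.677976, which rounds to 3.6780.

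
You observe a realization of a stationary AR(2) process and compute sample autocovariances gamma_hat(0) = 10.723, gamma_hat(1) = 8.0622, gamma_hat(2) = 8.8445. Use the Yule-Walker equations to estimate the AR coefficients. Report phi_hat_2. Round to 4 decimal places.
\hat\phi_{2} = 0.5970

The Yule-Walker equations for an AR(p) process read, in matrix form,
  Gamma_p phi = r_p,   with   (Gamma_p)_{ij} = gamma(|i - j|),
                       (r_p)_i = gamma(i),   i,j = 1..p.
Substitute the sample gammas (Toeplitz matrix and right-hand side of size 2):
  Gamma_p = [[10.723, 8.0622], [8.0622, 10.723]]
  r_p     = [8.0622, 8.8445]
Written out:
  10.723 phi_1 + 8.0622 phi_2 = 8.0622
  8.0622 phi_1 + 10.723 phi_2 = 8.8445
Solve by Cramer's rule:
  det = gamma(0)^2 - gamma(1)^2 = (10.723)^2 - (8.0622)^2 = 114.982729 - 64.99906884 = 49.98366016
  phi_hat_1 = [gamma(1) gamma(0) - gamma(1) gamma(2)] / det = [(8.0622)(10.723) - (8.0622)(8.8445)] / 49.98366016 = 15.1448427 / 49.98366016 = 0.303
  phi_hat_2 = [gamma(0) gamma(2) - gamma(1)^2] / det = [(10.723)(8.8445) - (8.0622)^2] / 49.98366016 = 29.84050466 / 49.98366016 = 0.597
So phi_hat = [0.3030, 0.5970].
Therefore phi_hat_2 = 0.5970.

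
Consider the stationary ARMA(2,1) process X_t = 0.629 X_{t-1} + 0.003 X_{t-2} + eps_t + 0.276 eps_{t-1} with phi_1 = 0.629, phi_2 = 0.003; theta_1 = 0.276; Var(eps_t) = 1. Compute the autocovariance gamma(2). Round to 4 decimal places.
\gamma(2) = 1.1202

Multiply the model equation by X_{t-k} and take expectations. With theta_0 = psi_0 = 1 and psi_j the MA(infinity) weights, this gives
  gamma(k) - sum_i phi_i gamma(k-i) = c_k,
  c_k = sigma^2 * sum_{j=k..q} theta_j psi_{j-k}   (c_k = 0 for k > q),
using gamma(-m) = gamma(m).
psi-weights needed (psi_j = theta_j + sum_i phi_i psi_{j-i}):
  psi_1 = theta_1 + phi_1 = 0.276 + (0.629) = 0.905
Right-hand sides:
  c_0 = sigma^2 (1 + theta_1 psi_1) = 1 * (1 + (0.276)(0.905)) = 1 * 1.24978 = 1.24978
  c_1 = sigma^2 theta_1 = 1 * (0.276) = 0.276
  c_2 = 0
Equations for k = 0, 1, 2 (AR order 2, c_2 = 0):
  (E0) gamma(0) = phi_1 gamma(1) + phi_2 gamma(2) + c_0
  (E1) gamma(1) = phi_1 gamma(0) + phi_2 gamma(1) + c_1
  (E2) gamma(2) = phi_1 gamma(1) + phi_2 gamma(0)
From (E1): gamma(1) = A gamma(0) + B with
  A = phi_1 / (1 - phi_2) = 0.629 / 0.997 = 0.630893,   B = c_1 / (1 - phi_2) = 0.276 / 0.997 = 0.27683.
Insert (E2) into (E0): gamma(0) (1 - phi_2^2) = phi_1 (1 + phi_2) gamma(1) + c_0.
  phi_1 (1 + phi_2) = (0.629)(1.003) = 0.630887,   1 - phi_2^2 = 0.999991.
Replace gamma(1) by A gamma(0) + B and collect gamma(0):
  gamma(0) [0.999991 - (0.630887)(0.630893)] = (0.630887)(0.27683) + 1.24978
  gamma(0) * 0.601969 = 1.424429
  gamma(0) = 1.424429 / 0.601969 = 2.366283.
  gamma(1) = A gamma(0) + B = (0.630893)(2.366283) + (0.27683) = 1.769701.
  gamma(2) = phi_1 gamma(1) + phi_2 gamma(0) = (0.629)(1.769701) + (0.003)(2.366283) = 1.120241.
Therefore gamma(2) = 1.1202 (to 4 decimal places).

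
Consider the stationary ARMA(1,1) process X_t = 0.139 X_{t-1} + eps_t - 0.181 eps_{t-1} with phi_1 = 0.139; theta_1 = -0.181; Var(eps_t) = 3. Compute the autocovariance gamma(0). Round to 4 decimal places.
\gamma(0) = 3.0054

Multiply the model equation by X_{t-k} and take expectations. With theta_0 = psi_0 = 1 and psi_j the MA(infinity) weights, this gives
  gamma(k) - sum_i phi_i gamma(k-i) = c_k,
  c_k = sigma^2 * sum_{j=k..q} theta_j psi_{j-k}   (c_k = 0 for k > q),
using gamma(-m) = gamma(m).
psi-weights needed (psi_j = theta_j + sum_i phi_i psi_{j-i}):
  psi_1 = theta_1 + phi_1 = -0.181 + (0.139) = -0.042
Right-hand sides:
  c_0 = sigma^2 (1 + theta_1 psi_1) = 3 * (1 + (-0.181)(-0.042)) = 3 * 1.007602 = 3.022806
  c_1 = sigma^2 theta_1 = 3 * (-0.181) = -0.543
  c_2 = 0
Equations for k = 0 and k = 1 (AR order 1):
  gamma(0) = phi_1 gamma(1) + c_0
  gamma(1) = phi_1 gamma(0) + c_1
Substituting the second into the first: gamma(0) (1 - phi_1^2) = c_0 + phi_1 c_1, so
  gamma(0) = (c_0 + phi_1 c_1) / (1 - phi_1^2) = (3.022806 + (0.139)(-0.543)) / (1 - (0.139)^2) = 2.947329 / 0.980679 = 3.005396.
Therefore gamma(0) = 3.0054 (to 4 decimal places).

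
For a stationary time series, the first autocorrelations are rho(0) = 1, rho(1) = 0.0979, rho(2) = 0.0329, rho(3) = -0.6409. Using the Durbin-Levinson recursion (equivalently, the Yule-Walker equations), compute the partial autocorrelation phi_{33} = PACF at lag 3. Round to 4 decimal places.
\phi_{33} = -0.6530

The PACF at lag k is phi_{kk}, the last component of the solution
to the Yule-Walker system G_k phi = r_k where
  (G_k)_{ij} = rho(|i - j|), (r_k)_i = rho(i), i,j = 1..k.
Equivalently, Durbin-Levinson gives phi_{kk} iteratively:
  phi_{11} = rho(1)
  phi_{kk} = [rho(k) - sum_{j=1..k-1} phi_{k-1,j} rho(k-j)]
            / [1 - sum_{j=1..k-1} phi_{k-1,j} rho(j)],
  phi_{k,j} = phi_{k-1,j} - phi_{kk} phi_{k-1,k-j},  j = 1..k-1.
Step k = 1:
  phi_11 = rho(1) = 0.0979.
Step k = 2:
  phi_22 = [rho(2) - phi_11 rho(1)] / [1 - phi_11 rho(1)] = [0.0329 - (0.0979)(0.0979)] / [1 - (0.0979)(0.0979)]
         = 0.02331559 / 0.99041559 = 0.023541.
  Update: phi_21 = phi_11 - phi_22 phi_11 = 0.0979 - (0.023541)(0.0979) = 0.095595.
Step k = 3:
  phi_33 = [rho(3) - phi_21 rho(2) - phi_22 rho(1)] / [1 - phi_21 rho(1) - phi_22 rho(2)]
    numerator   = -0.6409 - (0.095595)(0.0329) - (0.023541)(0.0979) = -0.64634977
    denominator = 1 - (0.095595)(0.0979) - (0.023541)(0.0329) = 0.98986671
  phi_33 = -0.64634977 / 0.98986671 = -0.653.
Therefore phi_{33} = -0.6530.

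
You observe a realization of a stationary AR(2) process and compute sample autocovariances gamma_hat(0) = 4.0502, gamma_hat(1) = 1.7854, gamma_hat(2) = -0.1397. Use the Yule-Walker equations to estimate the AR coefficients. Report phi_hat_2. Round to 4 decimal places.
\hat\phi_{2} = -0.2840

The Yule-Walker equations for an AR(p) process read, in matrix form,
  Gamma_p phi = r_p,   with   (Gamma_p)_{ij} = gamma(|i - j|),
                       (r_p)_i = gamma(i),   i,j = 1..p.
Substitute the sample gammas (Toeplitz matrix and right-hand side of size 2):
  Gamma_p = [[4.0502, 1.7854], [1.7854, 4.0502]]
  r_p     = [1.7854, -0.1397]
Written out:
  4.0502 phi_1 + 1.7854 phi_2 = 1.7854
  1.7854 phi_1 + 4.0502 phi_2 = -0.1397
Solve by Cramer's rule:
  det = gamma(0)^2 - gamma(1)^2 = (4.0502)^2 - (1.7854)^2 = 16.40412004 - 3.18765316 = 13.21646688
  phi_hat_1 = [gamma(1) gamma(0) - gamma(1) gamma(2)] / det = [(1.7854)(4.0502) - (1.7854)(-0.1397)] / 13.21646688 = 7.48064746 / 13.21646688 = 0.566
  phi_hat_2 = [gamma(0) gamma(2) - gamma(1)^2] / det = [(4.0502)(-0.1397) - (1.7854)^2] / 13.21646688 = -3.7534661 / 13.21646688 = -0.284
So phi_hat = [0.5660, -0.2840].
Therefore phi_hat_2 = -0.2840.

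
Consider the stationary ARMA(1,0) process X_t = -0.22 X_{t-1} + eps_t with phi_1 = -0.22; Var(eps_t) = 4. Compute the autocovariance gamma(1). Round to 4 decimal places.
\gamma(1) = -0.9248

Multiply the model equation by X_{t-k} and take expectations. With theta_0 = psi_0 = 1 and psi_j the MA(infinity) weights, this gives
  gamma(k) - sum_i phi_i gamma(k-i) = c_k,
  c_k = sigma^2 * sum_{j=k..q} theta_j psi_{j-k}   (c_k = 0 for k > q),
using gamma(-m) = gamma(m).
Pure AR (q = 0): c_0 = sigma^2 = 4, c_k = 0 for k >= 1.
Equations for k = 0 and k = 1 (AR order 1):
  gamma(0) = phi_1 gamma(1) + c_0
  gamma(1) = phi_1 gamma(0) + c_1
Substituting the second into the first: gamma(0) (1 - phi_1^2) = c_0 + phi_1 c_1, so
  gamma(0) = c_0 / (1 - phi_1^2) = 4 / (1 - (-0.22)^2) = 4 / 0.9516 = 4.203447.
  gamma(1) = phi_1 gamma(0) = (-0.22)(4.203447) = -0.924758.
Therefore gamma(1) = -0.9248 (to 4 decimal places).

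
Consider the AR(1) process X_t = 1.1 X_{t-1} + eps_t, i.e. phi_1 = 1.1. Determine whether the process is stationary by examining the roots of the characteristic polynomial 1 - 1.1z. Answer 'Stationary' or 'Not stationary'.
\text{Not stationary}

The AR(p) characteristic polynomial is P(z) = 1 - 1.1z.
Stationarity requires all roots to lie outside the unit circle, i.e. |z| > 1 for every root.
This is linear in z: 1 + (-1.1) z = 0  =>  z = -1/(-1.1) = 0.909091,  |z| = 0.909091.
Moduli of all roots: 0.9091.
All moduli strictly greater than 1? No.
Verdict: Not stationary.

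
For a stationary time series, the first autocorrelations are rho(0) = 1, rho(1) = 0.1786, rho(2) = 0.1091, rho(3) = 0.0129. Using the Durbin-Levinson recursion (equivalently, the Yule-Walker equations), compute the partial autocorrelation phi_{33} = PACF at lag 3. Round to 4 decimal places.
\phi_{33} = -0.0200

The PACF at lag k is phi_{kk}, the last component of the solution
to the Yule-Walker system G_k phi = r_k where
  (G_k)_{ij} = rho(|i - j|), (r_k)_i = rho(i), i,j = 1..k.
Equivalently, Durbin-Levinson gives phi_{kk} iteratively:
  phi_{11} = rho(1)
  phi_{kk} = [rho(k) - sum_{j=1..k-1} phi_{k-1,j} rho(k-j)]
            / [1 - sum_{j=1..k-1} phi_{k-1,j} rho(j)],
  phi_{k,j} = phi_{k-1,j} - phi_{kk} phi_{k-1,k-j},  j = 1..k-1.
Step k = 1:
  phi_11 = rho(1) = 0.1786.
Step k = 2:
  phi_22 = [rho(2) - phi_11 rho(1)] / [1 - phi_11 rho(1)] = [0.1091 - (0.1786)(0.1786)] / [1 - (0.1786)(0.1786)]
         = 0.07720204 / 0.96810204 = 0.079746.
  Update: phi_21 = phi_11 - phi_22 phi_11 = 0.1786 - (0.079746)(0.1786) = 0.164357.
Step k = 3:
  phi_33 = [rho(3) - phi_21 rho(2) - phi_22 rho(1)] / [1 - phi_21 rho(1) - phi_22 rho(2)]
    numerator   = 0.0129 - (0.164357)(0.1091) - (0.079746)(0.1786) = -0.01927399
    denominator = 1 - (0.164357)(0.1786) - (0.079746)(0.1091) = 0.9619455
  phi_33 = -0.01927399 / 0.9619455 = -0.02.
Therefore phi_{33} = -0.0200.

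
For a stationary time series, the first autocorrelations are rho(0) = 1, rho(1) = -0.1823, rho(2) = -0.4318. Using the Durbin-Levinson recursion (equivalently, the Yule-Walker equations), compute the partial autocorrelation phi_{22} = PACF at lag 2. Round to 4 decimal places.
\phi_{22} = -0.4810

The PACF at lag k is phi_{kk}, the last component of the solution
to the Yule-Walker system G_k phi = r_k where
  (G_k)_{ij} = rho(|i - j|), (r_k)_i = rho(i), i,j = 1..k.
Equivalently, Durbin-Levinson gives phi_{kk} iteratively:
  phi_{11} = rho(1)
  phi_{kk} = [rho(k) - sum_{j=1..k-1} phi_{k-1,j} rho(k-j)]
            / [1 - sum_{j=1..k-1} phi_{k-1,j} rho(j)],
  phi_{k,j} = phi_{k-1,j} - phi_{kk} phi_{k-1,k-j},  j = 1..k-1.
Step k = 1:
  phi_11 = rho(1) = -0.1823.
Step k = 2:
  phi_22 = [rho(2) - phi_11 rho(1)] / [1 - phi_11 rho(1)] = [-0.4318 - (-0.1823)(-0.1823)] / [1 - (-0.1823)(-0.1823)]
         = -0.46503329 / 0.96676671 = -0.481.
Therefore phi_{22} = -0.4810.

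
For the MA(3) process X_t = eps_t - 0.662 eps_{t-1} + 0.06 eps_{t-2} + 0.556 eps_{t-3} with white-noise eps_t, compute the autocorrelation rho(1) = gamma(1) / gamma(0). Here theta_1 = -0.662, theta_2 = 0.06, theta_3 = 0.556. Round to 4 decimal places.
\rho(1) = -0.3817

For an MA(q) process with theta_0 = 1, the autocovariance is
  gamma(k) = sigma^2 * sum_{i=0..q-k} theta_i * theta_{i+k},
and rho(k) = gamma(k) / gamma(0). Sigma^2 cancels.
  numerator   = (1)*(-0.662) + (-0.662)*(0.06) + (0.06)*(0.556) = -0.66836.
  denominator = (1)^2 + (-0.662)^2 + (0.06)^2 + (0.556)^2 = 1.75098.
  rho(1) = -0.66836 / 1.75098 = -0.3817.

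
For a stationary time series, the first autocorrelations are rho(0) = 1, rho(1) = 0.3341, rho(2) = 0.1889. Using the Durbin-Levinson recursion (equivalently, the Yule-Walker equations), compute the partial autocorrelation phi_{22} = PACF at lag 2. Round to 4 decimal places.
\phi_{22} = 0.0870

The PACF at lag k is phi_{kk}, the last component of the solution
to the Yule-Walker system G_k phi = r_k where
  (G_k)_{ij} = rho(|i - j|), (r_k)_i = rho(i), i,j = 1..k.
Equivalently, Durbin-Levinson gives phi_{kk} iteratively:
  phi_{11} = rho(1)
  phi_{kk} = [rho(k) - sum_{j=1..k-1} phi_{k-1,j} rho(k-j)]
            / [1 - sum_{j=1..k-1} phi_{k-1,j} rho(j)],
  phi_{k,j} = phi_{k-1,j} - phi_{kk} phi_{k-1,k-j},  j = 1..k-1.
Step k = 1:
  phi_11 = rho(1) = 0.3341.
Step k = 2:
  phi_22 = [rho(2) - phi_11 rho(1)] / [1 - phi_11 rho(1)] = [0.1889 - (0.3341)(0.3341)] / [1 - (0.3341)(0.3341)]
         = 0.07727719 / 0.88837719 = 0.087.
Therefore phi_{22} = 0.0870.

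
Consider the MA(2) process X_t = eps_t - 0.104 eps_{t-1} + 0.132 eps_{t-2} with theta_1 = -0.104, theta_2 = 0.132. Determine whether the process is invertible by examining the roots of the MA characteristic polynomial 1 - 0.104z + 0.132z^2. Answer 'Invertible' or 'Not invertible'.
\text{Invertible}

The MA(q) characteristic polynomial is P(z) = 1 - 0.104z + 0.132z^2.
Invertibility requires all roots to lie outside the unit circle, i.e. |z| > 1 for every root.
Set 1 + (-0.104) z + (0.132) z^2 = 0, i.e. a z^2 + b z + c = 0 with a = 0.132, b = -0.104, c = 1.
Discriminant D = b^2 - 4ac = (-0.104)^2 - 4*(0.132)*1 = 0.010816 - (0.528) = -0.517184.
D < 0, so the roots are the complex-conjugate pair z = (-b +/- i sqrt(-D)) / (2a) = 0.3939 +/- 2.7241i.
For a conjugate pair |z|^2 = z * conj(z) = (product of roots) = c/a = 1/(0.132) = 7.575758, so |z| = sqrt(7.575758) = 2.7524 for both roots.
Moduli of all roots: 2.7524, 2.7524.
All moduli strictly greater than 1? Yes.
Verdict: Invertible.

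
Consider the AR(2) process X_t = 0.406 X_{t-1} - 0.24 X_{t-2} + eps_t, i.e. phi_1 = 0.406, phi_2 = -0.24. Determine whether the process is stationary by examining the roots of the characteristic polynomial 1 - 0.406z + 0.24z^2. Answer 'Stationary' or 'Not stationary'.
\text{Stationary}

The AR(p) characteristic polynomial is P(z) = 1 - 0.406z + 0.24z^2.
Stationarity requires all roots to lie outside the unit circle, i.e. |z| > 1 for every root.
Set 1 + (-0.406) z + (0.24) z^2 = 0, i.e. a z^2 + b z + c = 0 with a = 0.24, b = -0.406, c = 1.
Discriminant D = b^2 - 4ac = (-0.406)^2 - 4*(0.24)*1 = 0.164836 - (0.96) = -0.795164.
D < 0, so the roots are the complex-conjugate pair z = (-b +/- i sqrt(-D)) / (2a) = 0.8458 +/- 1.8577i.
For a conjugate pair |z|^2 = z * conj(z) = (product of roots) = c/a = 1/(0.24) = 4.166667, so |z| = sqrt(4.166667) = 2.0412 for both roots.
Moduli of all roots: 2.0412, 2.0412.
All moduli strictly greater than 1? Yes.
Verdict: Stationary.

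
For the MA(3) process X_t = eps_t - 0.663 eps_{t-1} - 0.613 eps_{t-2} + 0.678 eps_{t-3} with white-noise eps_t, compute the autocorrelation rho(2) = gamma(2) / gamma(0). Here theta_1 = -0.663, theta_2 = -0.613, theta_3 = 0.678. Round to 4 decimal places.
\rho(2) = -0.4670

For an MA(q) process with theta_0 = 1, the autocovariance is
  gamma(k) = sigma^2 * sum_{i=0..q-k} theta_i * theta_{i+k},
and rho(k) = gamma(k) / gamma(0). Sigma^2 cancels.
  numerator   = (1)*(-0.613) + (-0.663)*(0.678) = -1.062514.
  denominator = (1)^2 + (-0.663)^2 + (-0.613)^2 + (0.678)^2 = 2.275022.
  rho(2) = -1.062514 / 2.275022 = -0.4670.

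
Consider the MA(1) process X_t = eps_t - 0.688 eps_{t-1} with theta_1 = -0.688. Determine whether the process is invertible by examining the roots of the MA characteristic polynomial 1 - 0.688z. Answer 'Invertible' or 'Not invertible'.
\text{Invertible}

The MA(q) characteristic polynomial is P(z) = 1 - 0.688z.
Invertibility requires all roots to lie outside the unit circle, i.e. |z| > 1 for every root.
This is linear in z: 1 + (-0.688) z = 0  =>  z = -1/(-0.688) = 1.453488,  |z| = 1.453488.
Moduli of all roots: 1.4535.
All moduli strictly greater than 1? Yes.
Verdict: Invertible.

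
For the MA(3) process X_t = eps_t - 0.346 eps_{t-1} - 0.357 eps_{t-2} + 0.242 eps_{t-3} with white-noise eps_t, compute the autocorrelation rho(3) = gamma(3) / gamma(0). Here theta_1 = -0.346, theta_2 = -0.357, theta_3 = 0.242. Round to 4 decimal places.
\rho(3) = 0.1853

For an MA(q) process with theta_0 = 1, the autocovariance is
  gamma(k) = sigma^2 * sum_{i=0..q-k} theta_i * theta_{i+k},
and rho(k) = gamma(k) / gamma(0). Sigma^2 cancels.
  numerator   = (1)*(0.242) = 0.242.
  denominator = (1)^2 + (-0.346)^2 + (-0.357)^2 + (0.242)^2 = 1.305729.
  rho(3) = 0.242 / 1.305729 = 0.1853.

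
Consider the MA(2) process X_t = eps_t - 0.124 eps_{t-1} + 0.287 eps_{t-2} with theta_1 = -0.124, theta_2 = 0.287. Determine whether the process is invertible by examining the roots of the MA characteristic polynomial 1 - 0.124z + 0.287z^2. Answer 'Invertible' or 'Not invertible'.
\text{Invertible}

The MA(q) characteristic polynomial is P(z) = 1 - 0.124z + 0.287z^2.
Invertibility requires all roots to lie outside the unit circle, i.e. |z| > 1 for every root.
Set 1 + (-0.124) z + (0.287) z^2 = 0, i.e. a z^2 + b z + c = 0 with a = 0.287, b = -0.124, c = 1.
Discriminant D = b^2 - 4ac = (-0.124)^2 - 4*(0.287)*1 = 0.015376 - (1.148) = -1.132624.
D < 0, so the roots are the complex-conjugate pair z = (-b +/- i sqrt(-D)) / (2a) = 0.216 +/- 1.8541i.
For a conjugate pair |z|^2 = z * conj(z) = (product of roots) = c/a = 1/(0.287) = 3.484321, so |z| = sqrt(3.484321) = 1.8666 for both roots.
Moduli of all roots: 1.8666, 1.8666.
All moduli strictly greater than 1? Yes.
Verdict: Invertible.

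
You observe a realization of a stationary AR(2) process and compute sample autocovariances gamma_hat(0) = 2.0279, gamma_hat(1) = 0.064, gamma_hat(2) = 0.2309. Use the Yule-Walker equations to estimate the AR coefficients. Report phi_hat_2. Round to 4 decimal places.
\hat\phi_{2} = 0.1130

The Yule-Walker equations for an AR(p) process read, in matrix form,
  Gamma_p phi = r_p,   with   (Gamma_p)_{ij} = gamma(|i - j|),
                       (r_p)_i = gamma(i),   i,j = 1..p.
Substitute the sample gammas (Toeplitz matrix and right-hand side of size 2):
  Gamma_p = [[2.0279, 0.064], [0.064, 2.0279]]
  r_p     = [0.064, 0.2309]
Written out:
  2.0279 phi_1 + 0.064 phi_2 = 0.064
  0.064 phi_1 + 2.0279 phi_2 = 0.2309
Solve by Cramer's rule:
  det = gamma(0)^2 - gamma(1)^2 = (2.0279)^2 - (0.064)^2 = 4.11237841 - 0.004096 = 4.10828241
  phi_hat_1 = [gamma(1) gamma(0) - gamma(1) gamma(2)] / det = [(0.064)(2.0279) - (0.064)(0.2309)] / 4.10828241 = 0.115008 / 4.10828241 = 0.028
  phi_hat_2 = [gamma(0) gamma(2) - gamma(1)^2] / det = [(2.0279)(0.2309) - (0.064)^2] / 4.10828241 = 0.46414611 / 4.10828241 = 0.113
So phi_hat = [0.0280, 0.1130].
Therefore phi_hat_2 = 0.1130.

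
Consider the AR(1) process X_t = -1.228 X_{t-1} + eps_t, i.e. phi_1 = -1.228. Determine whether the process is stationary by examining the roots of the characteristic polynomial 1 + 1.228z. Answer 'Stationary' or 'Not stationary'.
\text{Not stationary}

The AR(p) characteristic polynomial is P(z) = 1 + 1.228z.
Stationarity requires all roots to lie outside the unit circle, i.e. |z| > 1 for every root.
This is linear in z: 1 + (1.228) z = 0  =>  z = -1/(1.228) = -0.814332,  |z| = 0.814332.
Moduli of all roots: 0.8143.
All moduli strictly greater than 1? No.
Verdict: Not stationary.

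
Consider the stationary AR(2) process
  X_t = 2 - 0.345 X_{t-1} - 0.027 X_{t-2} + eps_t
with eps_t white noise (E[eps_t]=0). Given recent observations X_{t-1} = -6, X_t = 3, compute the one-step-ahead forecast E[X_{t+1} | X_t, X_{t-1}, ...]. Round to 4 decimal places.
E[X_{t+1} \mid \mathcal F_t] = 1.1270

For an AR(p) model X_t = c + sum_i phi_i X_{t-i} + eps_t, the
one-step-ahead conditional mean is
  E[X_{t+1} | X_t, ...] = c + sum_i phi_i X_{t+1-i}.
Substitute known values:
  E[X_{t+1} | ...] = 2 + (-0.345) * (3) + (-0.027) * (-6)
                   = 1.1270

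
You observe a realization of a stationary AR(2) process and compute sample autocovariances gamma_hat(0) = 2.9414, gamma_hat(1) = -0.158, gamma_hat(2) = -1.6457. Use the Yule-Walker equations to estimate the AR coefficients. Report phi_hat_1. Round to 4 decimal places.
\hat\phi_{1} = -0.0840

The Yule-Walker equations for an AR(p) process read, in matrix form,
  Gamma_p phi = r_p,   with   (Gamma_p)_{ij} = gamma(|i - j|),
                       (r_p)_i = gamma(i),   i,j = 1..p.
Substitute the sample gammas (Toeplitz matrix and right-hand side of size 2):
  Gamma_p = [[2.9414, -0.158], [-0.158, 2.9414]]
  r_p     = [-0.158, -1.6457]
Written out:
  2.9414 phi_1 - 0.158 phi_2 = -0.158
  -0.158 phi_1 + 2.9414 phi_2 = -1.6457
Solve by Cramer's rule:
  det = gamma(0)^2 - gamma(1)^2 = (2.9414)^2 - (-0.158)^2 = 8.65183396 - 0.024964 = 8.62686996
  phi_hat_1 = [gamma(1) gamma(0) - gamma(1) gamma(2)] / det = [(-0.158)(2.9414) - (-0.158)(-1.6457)] / 8.62686996 = -0.7247618 / 8.62686996 = -0.084
  phi_hat_2 = [gamma(0) gamma(2) - gamma(1)^2] / det = [(2.9414)(-1.6457) - (-0.158)^2] / 8.62686996 = -4.86562598 / 8.62686996 = -0.564
So phi_hat = [-0.0840, -0.5640].
Therefore phi_hat_1 = -0.0840.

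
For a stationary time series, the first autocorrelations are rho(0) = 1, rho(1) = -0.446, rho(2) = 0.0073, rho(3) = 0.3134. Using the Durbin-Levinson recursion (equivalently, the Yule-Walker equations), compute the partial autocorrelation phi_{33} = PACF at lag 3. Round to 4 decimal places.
\phi_{33} = 0.2791

The PACF at lag k is phi_{kk}, the last component of the solution
to the Yule-Walker system G_k phi = r_k where
  (G_k)_{ij} = rho(|i - j|), (r_k)_i = rho(i), i,j = 1..k.
Equivalently, Durbin-Levinson gives phi_{kk} iteratively:
  phi_{11} = rho(1)
  phi_{kk} = [rho(k) - sum_{j=1..k-1} phi_{k-1,j} rho(k-j)]
            / [1 - sum_{j=1..k-1} phi_{k-1,j} rho(j)],
  phi_{k,j} = phi_{k-1,j} - phi_{kk} phi_{k-1,k-j},  j = 1..k-1.
Step k = 1:
  phi_11 = rho(1) = -0.446.
Step k = 2:
  phi_22 = [rho(2) - phi_11 rho(1)] / [1 - phi_11 rho(1)] = [0.0073 - (-0.446)(-0.446)] / [1 - (-0.446)(-0.446)]
         = -0.191616 / 0.801084 = -0.239196.
  Update: phi_21 = phi_11 - phi_22 phi_11 = -0.446 - (-0.239196)(-0.446) = -0.552681.
Step k = 3:
  phi_33 = [rho(3) - phi_21 rho(2) - phi_22 rho(1)] / [1 - phi_21 rho(1) - phi_22 rho(2)]
    numerator   = 0.3134 - (-0.552681)(0.0073) - (-0.239196)(-0.446) = 0.21075321
    denominator = 1 - (-0.552681)(-0.446) - (-0.239196)(0.0073) = 0.75525024
  phi_33 = 0.21075321 / 0.75525024 = 0.2791.
Therefore phi_{33} = 0.2791.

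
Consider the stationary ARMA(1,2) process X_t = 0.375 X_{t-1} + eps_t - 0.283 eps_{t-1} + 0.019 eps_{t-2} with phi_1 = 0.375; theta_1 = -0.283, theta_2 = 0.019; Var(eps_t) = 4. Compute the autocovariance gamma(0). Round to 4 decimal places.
\gamma(0) = 4.0472

Multiply the model equation by X_{t-k} and take expectations. With theta_0 = psi_0 = 1 and psi_j the MA(infinity) weights, this gives
  gamma(k) - sum_i phi_i gamma(k-i) = c_k,
  c_k = sigma^2 * sum_{j=k..q} theta_j psi_{j-k}   (c_k = 0 for k > q),
using gamma(-m) = gamma(m).
psi-weights needed (psi_j = theta_j + sum_i phi_i psi_{j-i}):
  psi_1 = theta_1 + phi_1 = -0.283 + (0.375) = 0.092
  psi_2 = theta_2 + phi_1 psi_1 = 0.019 + (0.375)(0.092) = 0.0535
Right-hand sides:
  c_0 = sigma^2 (1 + theta_1 psi_1 + theta_2 psi_2) = 4 * (1 + (-0.283)(0.092) + (0.019)(0.0535)) = 4 * 0.974981 = 3.899922
  c_1 = sigma^2 (theta_1 + theta_2 psi_1) = 4 * (-0.283 + (0.019)(0.092)) = -1.125008
  c_2 = sigma^2 theta_2 = 4 * (0.019) = 0.076
Equations for k = 0 and k = 1 (AR order 1):
  gamma(0) = phi_1 gamma(1) + c_0
  gamma(1) = phi_1 gamma(0) + c_1
Substituting the second into the first: gamma(0) (1 - phi_1^2) = c_0 + phi_1 c_1, so
  gamma(0) = (c_0 + phi_1 c_1) / (1 - phi_1^2) = (3.899922 + (0.375)(-1.125008)) / (1 - (0.375)^2) = 3.478044 / 0.859375 = 4.047178.
Therefore gamma(0) = 4.0472 (to 4 decimal places).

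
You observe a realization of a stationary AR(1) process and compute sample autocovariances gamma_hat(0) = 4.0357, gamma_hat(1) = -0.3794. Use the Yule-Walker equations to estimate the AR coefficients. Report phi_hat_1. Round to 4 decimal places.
\hat\phi_{1} = -0.0940

The Yule-Walker equations for an AR(p) process read, in matrix form,
  Gamma_p phi = r_p,   with   (Gamma_p)_{ij} = gamma(|i - j|),
                       (r_p)_i = gamma(i),   i,j = 1..p.
Substitute the sample gammas (Toeplitz matrix and right-hand side of size 1):
  Gamma_p = [[4.0357]]
  r_p     = [-0.3794]
With p = 1 this is the single equation gamma(0) phi_1 = gamma(1):
  phi_hat_1 = gamma(1) / gamma(0) = -0.3794 / 4.0357 = -0.0940.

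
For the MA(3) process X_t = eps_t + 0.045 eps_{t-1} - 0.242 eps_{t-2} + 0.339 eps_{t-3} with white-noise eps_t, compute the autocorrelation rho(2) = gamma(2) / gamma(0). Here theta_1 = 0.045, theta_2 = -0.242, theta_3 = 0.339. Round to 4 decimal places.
\rho(2) = -0.1929

For an MA(q) process with theta_0 = 1, the autocovariance is
  gamma(k) = sigma^2 * sum_{i=0..q-k} theta_i * theta_{i+k},
and rho(k) = gamma(k) / gamma(0). Sigma^2 cancels.
  numerator   = (1)*(-0.242) + (0.045)*(0.339) = -0.226745.
  denominator = (1)^2 + (0.045)^2 + (-0.242)^2 + (0.339)^2 = 1.17551.
  rho(2) = -0.226745 / 1.17551 = -0.1929.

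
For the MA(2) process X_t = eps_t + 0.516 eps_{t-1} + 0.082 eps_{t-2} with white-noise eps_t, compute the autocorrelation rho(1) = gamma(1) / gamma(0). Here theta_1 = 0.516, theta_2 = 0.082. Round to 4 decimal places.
\rho(1) = 0.4386

For an MA(q) process with theta_0 = 1, the autocovariance is
  gamma(k) = sigma^2 * sum_{i=0..q-k} theta_i * theta_{i+k},
and rho(k) = gamma(k) / gamma(0). Sigma^2 cancels.
  numerator   = (1)*(0.516) + (0.516)*(0.082) = 0.558312.
  denominator = (1)^2 + (0.516)^2 + (0.082)^2 = 1.27298.
  rho(1) = 0.558312 / 1.27298 = 0.4386.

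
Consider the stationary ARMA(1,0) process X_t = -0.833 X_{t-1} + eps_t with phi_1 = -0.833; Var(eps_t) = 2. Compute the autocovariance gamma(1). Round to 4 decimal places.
\gamma(1) = -5.4425

Multiply the model equation by X_{t-k} and take expectations. With theta_0 = psi_0 = 1 and psi_j the MA(infinity) weights, this gives
  gamma(k) - sum_i phi_i gamma(k-i) = c_k,
  c_k = sigma^2 * sum_{j=k..q} theta_j psi_{j-k}   (c_k = 0 for k > q),
using gamma(-m) = gamma(m).
Pure AR (q = 0): c_0 = sigma^2 = 2, c_k = 0 for k >= 1.
Equations for k = 0 and k = 1 (AR order 1):
  gamma(0) = phi_1 gamma(1) + c_0
  gamma(1) = phi_1 gamma(0) + c_1
Substituting the second into the first: gamma(0) (1 - phi_1^2) = c_0 + phi_1 c_1, so
  gamma(0) = c_0 / (1 - phi_1^2) = 2 / (1 - (-0.833)^2) = 2 / 0.306111 = 6.533578.
  gamma(1) = phi_1 gamma(0) = (-0.833)(6.533578) = -5.44247.
Therefore gamma(1) = -5.4425 (to 4 decimal places).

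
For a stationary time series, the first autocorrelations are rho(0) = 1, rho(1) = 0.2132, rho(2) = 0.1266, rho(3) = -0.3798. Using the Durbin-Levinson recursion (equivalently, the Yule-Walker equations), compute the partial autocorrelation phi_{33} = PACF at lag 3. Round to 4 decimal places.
\phi_{33} = -0.4460

The PACF at lag k is phi_{kk}, the last component of the solution
to the Yule-Walker system G_k phi = r_k where
  (G_k)_{ij} = rho(|i - j|), (r_k)_i = rho(i), i,j = 1..k.
Equivalently, Durbin-Levinson gives phi_{kk} iteratively:
  phi_{11} = rho(1)
  phi_{kk} = [rho(k) - sum_{j=1..k-1} phi_{k-1,j} rho(k-j)]
            / [1 - sum_{j=1..k-1} phi_{k-1,j} rho(j)],
  phi_{k,j} = phi_{k-1,j} - phi_{kk} phi_{k-1,k-j},  j = 1..k-1.
Step k = 1:
  phi_11 = rho(1) = 0.2132.
Step k = 2:
  phi_22 = [rho(2) - phi_11 rho(1)] / [1 - phi_11 rho(1)] = [0.1266 - (0.2132)(0.2132)] / [1 - (0.2132)(0.2132)]
         = 0.08114576 / 0.95454576 = 0.08501.
  Update: phi_21 = phi_11 - phi_22 phi_11 = 0.2132 - (0.08501)(0.2132) = 0.195076.
Step k = 3:
  phi_33 = [rho(3) - phi_21 rho(2) - phi_22 rho(1)] / [1 - phi_21 rho(1) - phi_22 rho(2)]
    numerator   = -0.3798 - (0.195076)(0.1266) - (0.08501)(0.2132) = -0.4226207
    denominator = 1 - (0.195076)(0.2132) - (0.08501)(0.1266) = 0.94764757
  phi_33 = -0.4226207 / 0.94764757 = -0.446.
Therefore phi_{33} = -0.4460.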